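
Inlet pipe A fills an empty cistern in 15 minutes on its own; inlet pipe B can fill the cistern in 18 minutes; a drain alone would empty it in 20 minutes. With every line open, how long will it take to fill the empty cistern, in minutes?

180/13 minutes

Net rate = 1/15 + 1/18 − 1/20 = (12 + 10 − 9)/180 = 13/180 per minute.
Filling time = 1 ÷ (13/180) = 180/13 minutes.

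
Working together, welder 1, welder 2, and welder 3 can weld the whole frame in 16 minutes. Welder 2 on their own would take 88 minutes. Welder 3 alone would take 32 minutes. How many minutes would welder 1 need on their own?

Combined rate is 1/16 per minute.
Known contribution: 1/88 + 1/32 = (4 + 11)/352 = 15/352 per minute.
So welder 1's rate is 1/16 − 15/352 = 7/352, meaning 352/7 minutes alone.

352/7 minutes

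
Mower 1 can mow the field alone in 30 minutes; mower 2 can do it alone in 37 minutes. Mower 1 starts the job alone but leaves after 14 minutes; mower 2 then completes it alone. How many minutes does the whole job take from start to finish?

506/15 minutes

In 14 minutes mower 1 does 14/30 = 7/15 of the job, leaving 8/15.
Mower 2 works at 1/37 per minute, so finishing takes 8/15 ÷ 1/37 = 296/15 minutes.
Total time = 14 + 296/15 = 506/15 minutes.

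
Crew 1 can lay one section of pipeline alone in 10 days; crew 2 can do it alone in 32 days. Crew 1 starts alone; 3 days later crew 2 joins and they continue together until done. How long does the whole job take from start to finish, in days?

In 3 days crew 1 does 3/10 of the job, leaving 7/10.
Crew 1 and crew 2 together work at 21/160 per day, so finishing takes 7/10 ÷ 21/160 = 16/3 days.
Total time = 3 + 16/3 = 25/3 days.

25/3 days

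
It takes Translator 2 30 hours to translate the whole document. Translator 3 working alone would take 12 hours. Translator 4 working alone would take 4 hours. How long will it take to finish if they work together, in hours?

Combined rate: 1/30 + 1/12 + 1/4 = (2 + 5 + 15)/60 = 22/60 = 11/30 per hour.
Time = 1 ÷ (11/30) = 30/11 hours.

30/11 hours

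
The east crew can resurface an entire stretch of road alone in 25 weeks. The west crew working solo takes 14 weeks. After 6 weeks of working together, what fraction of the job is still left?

Combined rate: 1/25 + 1/14 = (14 + 25)/350 = 39/350 per week.
In 6 weeks they complete 6·39/350 = 117/175 of the job.
So 58/175 remains.

58/175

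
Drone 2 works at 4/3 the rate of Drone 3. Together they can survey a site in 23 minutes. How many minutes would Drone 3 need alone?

161/3 minutes

Let Drone 3's rate be r; then Drone 2's rate is (4/3)r, so together (4/3 + 1)r = (7/3)r = 1/23.
Thus r = 3/161 per minute.
Drone 3 alone: 161/3 minutes; Drone 2 alone: 161/4 minutes.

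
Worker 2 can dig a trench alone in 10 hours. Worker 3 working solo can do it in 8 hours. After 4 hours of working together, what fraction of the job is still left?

1/10

Combined rate: 1/10 + 1/8 = (4 + 5)/40 = 9/40 per hour.
In 4 hours they complete 4·9/40 = 9/10 of the job.
So 1/10 remains.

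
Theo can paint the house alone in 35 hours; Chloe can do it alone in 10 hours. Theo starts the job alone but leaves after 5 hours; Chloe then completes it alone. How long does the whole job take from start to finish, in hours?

In 5 hours Theo does 5/35 = 1/7 of the job, leaving 6/7.
Chloe works at 1/10 per hour, so finishing takes 6/7 ÷ 1/10 = 60/7 hours.
Total time = 5 + 60/7 = 95/7 hours.

95/7 hours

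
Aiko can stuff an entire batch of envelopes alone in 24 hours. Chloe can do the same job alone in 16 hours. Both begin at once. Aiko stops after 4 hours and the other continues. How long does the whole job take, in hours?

40/3 hours

In the first 4 hours the combined rate is 5/48, so 5/12 of the job is done, leaving 7/12.
After Aiko leaves the rate is 1/16 per hour; the remaining 7/12 takes 28/3 hours.
Total = 4 + 28/3 = 40/3 hours.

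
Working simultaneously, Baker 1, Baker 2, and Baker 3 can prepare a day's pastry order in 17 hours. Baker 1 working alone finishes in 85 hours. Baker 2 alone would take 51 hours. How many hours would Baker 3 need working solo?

Combined rate is 1/17 per hour.
Known contribution: 1/85 + 1/51 = (3 + 5)/255 = 8/255 per hour.
So Baker 3's rate is 1/17 − 8/255 = 7/255, meaning 255/7 hours alone.

255/7 hours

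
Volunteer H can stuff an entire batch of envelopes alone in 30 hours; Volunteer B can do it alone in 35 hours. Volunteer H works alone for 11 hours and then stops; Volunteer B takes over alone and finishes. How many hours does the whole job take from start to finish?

In 11 hours Volunteer H does 11/30 of the job, leaving 19/30.
Volunteer B works at 1/35 per hour, so finishing takes 19/30 ÷ 1/35 = 133/6 hours.
Total time = 11 + 133/6 = 199/6 hours.

199/6 hours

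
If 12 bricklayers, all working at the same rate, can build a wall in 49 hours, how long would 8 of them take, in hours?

147/2 hours

Total work is 12·49 = 588 bricklayer-hours.
With 8 bricklayers: 588/8 = 147/2 hours.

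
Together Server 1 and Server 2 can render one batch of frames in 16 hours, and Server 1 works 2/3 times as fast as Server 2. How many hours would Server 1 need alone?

Let Server 2's rate be r; then Server 1's rate is (2/3)r, so together (2/3 + 1)r = (5/3)r = 1/16.
Thus r = 3/80 per hour.
Server 2 alone: 80/3 hours; Server 1 alone: 40 hours.

40 hours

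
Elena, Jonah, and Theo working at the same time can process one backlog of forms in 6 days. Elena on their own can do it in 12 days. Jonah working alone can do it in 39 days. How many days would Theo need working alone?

Combined rate is 1/6 per day.
Known contribution: 1/12 + 1/39 = (13 + 4)/156 = 17/156 per day.
So Theo's rate is 1/6 − 17/156 = 3/52, meaning 52/3 days alone.

52/3 days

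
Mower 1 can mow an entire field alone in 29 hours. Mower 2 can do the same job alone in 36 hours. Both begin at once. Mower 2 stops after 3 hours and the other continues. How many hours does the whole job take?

In the first 3 hours the combined rate is 65/1044, so 65/348 of the job is done, leaving 283/348.
After Mower 2 leaves the rate is 1/29 per hour; the remaining 283/348 takes 283/12 hours.
Total = 3 + 283/12 = 319/12 hours.

319/12 hours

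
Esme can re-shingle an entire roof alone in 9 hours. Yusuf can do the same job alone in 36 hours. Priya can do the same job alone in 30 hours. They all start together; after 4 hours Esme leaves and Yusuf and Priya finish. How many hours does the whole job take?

In the first 4 hours the combined rate is 31/180, so 31/45 of the job is done, leaving 14/45.
After Esme leaves the rate is 11/180 per hour; the remaining 14/45 takes 56/11 hours.
Total = 4 + 56/11 = 100/11 hours.

100/11 hours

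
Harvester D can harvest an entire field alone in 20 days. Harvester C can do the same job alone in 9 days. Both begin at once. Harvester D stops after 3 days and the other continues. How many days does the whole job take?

153/20 days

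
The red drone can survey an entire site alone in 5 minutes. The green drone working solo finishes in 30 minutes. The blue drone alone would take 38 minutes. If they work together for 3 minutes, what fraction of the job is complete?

Combined rate: 1/5 + 1/30 + 1/38 = (114 + 19 + 15)/570 = 148/570 = 74/285 per minute.
In 3 minutes they complete 3·74/285 = 74/95 of the job.

74/95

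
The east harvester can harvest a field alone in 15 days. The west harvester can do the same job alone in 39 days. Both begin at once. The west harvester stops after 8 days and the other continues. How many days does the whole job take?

In the first 8 days the combined rate is 6/65, so 48/65 of the job is done, leaving 17/65.
After the west harvester leaves the rate is 1/15 per day; the remaining 17/65 takes 51/13 days.
Total = 8 + 51/13 = 155/13 days.

155/13 days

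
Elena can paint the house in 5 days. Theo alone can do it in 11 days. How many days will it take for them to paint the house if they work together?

55/16 days

Combined rate: 1/5 + 1/11 = (11 + 5)/55 = 16/55 per day.
Time = 1 ÷ (16/55) = 55/16 days.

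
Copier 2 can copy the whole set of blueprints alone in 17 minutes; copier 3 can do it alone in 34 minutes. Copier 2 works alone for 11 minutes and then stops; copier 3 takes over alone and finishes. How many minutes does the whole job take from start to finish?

23 minutes

In 11 minutes copier 2 does 11/17 of the job, leaving 6/17.
Copier 3 works at 1/34 per minute, so finishing takes 6/17 ÷ 1/34 = 12 minutes.
Total time = 11 + 12 = 23 minutes.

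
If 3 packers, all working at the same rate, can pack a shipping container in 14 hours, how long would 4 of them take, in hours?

21/2 hours

Total work is 3·14 = 42 packer-hours.
With 4 packers: 42/4 = 21/2 hours.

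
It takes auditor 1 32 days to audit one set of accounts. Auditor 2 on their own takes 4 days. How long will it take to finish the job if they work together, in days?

32/9 days

Combined rate: 1/32 + 1/4 = (1 + 8)/32 = 9/32 per day.
Time = 1 ÷ (9/32) = 32/9 days.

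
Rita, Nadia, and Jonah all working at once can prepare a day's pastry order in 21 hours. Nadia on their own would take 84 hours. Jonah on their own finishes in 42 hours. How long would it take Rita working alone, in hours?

Combined rate is 1/21 per hour.
Known contribution: 1/84 + 1/42 = (1 + 2)/84 = 3/84 = 1/28 per hour.
So Rita's rate is 1/21 − 1/28 = 1/84, meaning 84 hours alone.

84 hours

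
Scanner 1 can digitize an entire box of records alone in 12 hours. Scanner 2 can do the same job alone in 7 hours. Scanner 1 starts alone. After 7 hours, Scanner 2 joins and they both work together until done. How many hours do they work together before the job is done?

35/19 hours

In the first 7 hours Scanner 1 alone does 7/12 of the job, leaving 5/12.
Once everyone is working, combined rate: 1/12 + 1/7 = (7 + 12)/84 = 19/84 per hour.
Remaining 5/12 at 19/84 per hour takes 35/19 hours.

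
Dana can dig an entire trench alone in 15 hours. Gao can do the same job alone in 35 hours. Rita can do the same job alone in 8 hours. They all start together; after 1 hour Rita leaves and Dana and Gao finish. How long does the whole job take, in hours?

147/16 hours

In the first 1 hour the combined rate is 37/168, so 37/168 of the job is done, leaving 131/168.
After Rita leaves the rate is 2/21 per hour; the remaining 131/168 takes 131/16 hours.
Total = 1 + 131/16 = 147/16 hours.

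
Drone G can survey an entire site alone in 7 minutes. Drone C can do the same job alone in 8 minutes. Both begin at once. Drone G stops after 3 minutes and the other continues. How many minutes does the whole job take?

In the first 3 minutes the combined rate is 15/56, so 45/56 of the job is done, leaving 11/56.
After Drone G leaves the rate is 1/8 per minute; the remaining 11/56 takes 11/7 minutes.
Total = 3 + 11/7 = 32/7 minutes.

32/7 minutes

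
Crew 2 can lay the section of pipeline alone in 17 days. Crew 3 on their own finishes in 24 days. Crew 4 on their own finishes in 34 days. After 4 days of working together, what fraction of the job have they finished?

Combined rate: 1/17 + 1/24 + 1/34 = (24 + 17 + 12)/408 = 53/408 per day.
In 4 days they complete 4·53/408 = 53/102 of the job.

53/102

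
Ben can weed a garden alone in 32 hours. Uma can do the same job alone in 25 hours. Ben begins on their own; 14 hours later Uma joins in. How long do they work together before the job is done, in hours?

150/19 hours

In the first 14 hours Ben alone does 14/32 = 7/16 of the job, leaving 9/16.
Once everyone is working, combined rate: 1/32 + 1/25 = (25 + 32)/800 = 57/800 per hour.
Remaining 9/16 at 57/800 per hour takes 150/19 hours.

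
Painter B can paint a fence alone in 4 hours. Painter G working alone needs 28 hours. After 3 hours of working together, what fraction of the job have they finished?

6/7

Combined rate: 1/4 + 1/28 = (7 + 1)/28 = 8/28 = 2/7 per hour.
In 3 hours they complete 3·2/7 = 6/7 of the job.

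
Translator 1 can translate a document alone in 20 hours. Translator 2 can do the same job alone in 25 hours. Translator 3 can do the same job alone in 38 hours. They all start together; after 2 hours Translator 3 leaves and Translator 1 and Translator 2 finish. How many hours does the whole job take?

200/19 hours

In the first 2 hours the combined rate is 221/1900, so 221/950 of the job is done, leaving 729/950.
After Translator 3 leaves the rate is 9/100 per hour; the remaining 729/950 takes 162/19 hours.
Total = 2 + 162/19 = 200/19 hours.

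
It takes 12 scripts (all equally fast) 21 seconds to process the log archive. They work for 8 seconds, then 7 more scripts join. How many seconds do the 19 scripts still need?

One script does 1/252 of the job per second.
After 8 seconds with 12 scripts, 8/21 is done (13/21 left).
With 19 scripts the rate is 19/252, so the rest takes 13/21 ÷ 19/252 = 156/19 seconds.

156/19 seconds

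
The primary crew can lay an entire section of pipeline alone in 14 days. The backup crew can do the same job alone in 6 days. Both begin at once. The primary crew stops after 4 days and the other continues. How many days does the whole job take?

30/7 days

In the first 4 days the combined rate is 5/21, so 20/21 of the job is done, leaving 1/21.
After the primary crew leaves the rate is 1/6 per day; the remaining 1/21 takes 2/7 days.
Total = 4 + 2/7 = 30/7 days.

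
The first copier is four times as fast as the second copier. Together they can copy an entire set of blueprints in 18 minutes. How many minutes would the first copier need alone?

Let the second copier's rate be r; then the first copier's rate is 4r, so together (4 + 1)r = 5r = 1/18.
Thus r = 1/90 per minute.
The second copier alone: 90 minutes; the first copier alone: 45/2 minutes.

45/2 minutes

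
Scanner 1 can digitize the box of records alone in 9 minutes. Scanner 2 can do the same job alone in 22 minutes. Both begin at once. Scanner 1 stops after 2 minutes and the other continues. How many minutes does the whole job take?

In the first 2 minutes the combined rate is 31/198, so 31/99 of the job is done, leaving 68/99.
After scanner 1 leaves the rate is 1/22 per minute; the remaining 68/99 takes 136/9 minutes.
Total = 2 + 136/9 = 154/9 minutes.

154/9 minutes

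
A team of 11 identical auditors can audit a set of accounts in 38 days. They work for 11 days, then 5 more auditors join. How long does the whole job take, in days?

473/16 days

One auditor does 1/418 of the job per day.
After 11 days with 11 auditors, 11/38 is done (27/38 left).
With 16 auditors the rate is 16/418 = 8/209, so the rest takes 27/38 ÷ 8/209 = 297/16 days.
Total = 11 + 297/16 = 473/16 days.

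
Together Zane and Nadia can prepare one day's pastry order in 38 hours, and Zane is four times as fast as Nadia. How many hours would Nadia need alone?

190 hours

Let Nadia's rate be r; then Zane's rate is 4r, so together (4 + 1)r = 5r = 1/38.
Thus r = 1/190 per hour.
Nadia alone: 190 hours; Zane alone: 95/2 hours.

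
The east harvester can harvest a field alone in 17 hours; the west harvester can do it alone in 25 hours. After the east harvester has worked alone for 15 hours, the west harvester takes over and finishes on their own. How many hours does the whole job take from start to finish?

In 15 hours the east harvester does 15/17 of the job, leaving 2/17.
The west harvester works at 1/25 per hour, so finishing takes 2/17 ÷ 1/25 = 50/17 hours.
Total time = 15 + 50/17 = 305/17 hours.

305/17 hours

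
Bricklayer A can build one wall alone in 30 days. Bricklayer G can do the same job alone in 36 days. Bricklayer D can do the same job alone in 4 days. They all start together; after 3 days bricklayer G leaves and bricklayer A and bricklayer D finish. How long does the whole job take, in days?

In the first 3 days the combined rate is 14/45, so 14/15 of the job is done, leaving 1/15.
After bricklayer G leaves the rate is 17/60 per day; the remaining 1/15 takes 4/17 days.
Total = 3 + 4/17 = 55/17 days.

55/17 days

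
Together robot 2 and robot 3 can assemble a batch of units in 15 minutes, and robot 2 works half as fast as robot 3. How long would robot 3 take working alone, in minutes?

Let robot 3's rate be r; then robot 2's rate is (1/2)r, so together (1/2 + 1)r = (3/2)r = 1/15.
Thus r = 2/45 per minute.
Robot 3 alone: 45/2 minutes; robot 2 alone: 45 minutes.

45/2 minutes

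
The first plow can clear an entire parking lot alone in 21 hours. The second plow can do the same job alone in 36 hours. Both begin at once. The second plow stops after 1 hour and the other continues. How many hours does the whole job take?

In the first 1 hour the combined rate is 19/252, so 19/252 of the job is done, leaving 233/252.
After the second plow leaves the rate is 1/21 per hour; the remaining 233/252 takes 233/12 hours.
Total = 1 + 233/12 = 245/12 hours.

245/12 hours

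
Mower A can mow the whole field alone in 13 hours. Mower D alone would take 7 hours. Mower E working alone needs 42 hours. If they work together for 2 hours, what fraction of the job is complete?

19/39

Combined rate: 1/13 + 1/7 + 1/42 = (42 + 78 + 13)/546 = 133/546 = 19/78 per hour.
In 2 hours they complete 2·19/78 = 19/39 of the job.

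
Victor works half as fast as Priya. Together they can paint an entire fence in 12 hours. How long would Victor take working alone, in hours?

Let Priya's rate be r; then Victor's rate is (1/2)r, so together (1/2 + 1)r = (3/2)r = 1/12.
Thus r = 1/18 per hour.
Priya alone: 18 hours; Victor alone: 36 hours.

36 hours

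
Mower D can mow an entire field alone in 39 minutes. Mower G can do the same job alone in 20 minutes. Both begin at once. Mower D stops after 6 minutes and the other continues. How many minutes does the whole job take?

220/13 minutes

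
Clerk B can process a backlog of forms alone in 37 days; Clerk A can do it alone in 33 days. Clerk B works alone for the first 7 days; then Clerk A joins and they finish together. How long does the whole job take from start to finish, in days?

In 7 days Clerk B does 7/37 of the job, leaving 30/37.
Clerk B and Clerk A together work at 70/1221 per day, so finishing takes 30/37 ÷ 70/1221 = 99/7 days.
Total time = 7 + 99/7 = 148/7 days.

148/7 days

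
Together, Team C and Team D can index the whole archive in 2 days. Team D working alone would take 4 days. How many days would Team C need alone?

Combined rate is 1/2 per day.
Known contribution: 1/4 per day.
So Team C's rate is 1/2 − 1/4 = 1/4, meaning 4 days alone.

4 days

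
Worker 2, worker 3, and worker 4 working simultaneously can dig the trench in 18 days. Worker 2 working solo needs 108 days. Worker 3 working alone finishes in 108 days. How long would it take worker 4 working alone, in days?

27 days

Combined rate is 1/18 per day.
Known contribution: 1/108 + 1/108 = (1 + 1)/108 = 2/108 = 1/54 per day.
So worker 4's rate is 1/18 − 1/54 = 1/27, meaning 27 days alone.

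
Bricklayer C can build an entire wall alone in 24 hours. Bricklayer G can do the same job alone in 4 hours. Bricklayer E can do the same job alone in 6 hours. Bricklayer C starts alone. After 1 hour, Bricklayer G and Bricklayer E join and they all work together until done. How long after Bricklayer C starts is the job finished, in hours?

In the first 1 hour Bricklayer C alone does 1/24 of the job, leaving 23/24.
Once everyone is working, combined rate: 1/24 + 1/4 + 1/6 = (1 + 6 + 4)/24 = 11/24 per hour.
Remaining 23/24 at 11/24 per hour takes 23/11 hours.
Total from the start = 1 + 23/11 = 34/11 hours.

34/11 hours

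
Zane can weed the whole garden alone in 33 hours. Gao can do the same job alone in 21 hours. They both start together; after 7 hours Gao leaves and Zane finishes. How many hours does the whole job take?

22 hours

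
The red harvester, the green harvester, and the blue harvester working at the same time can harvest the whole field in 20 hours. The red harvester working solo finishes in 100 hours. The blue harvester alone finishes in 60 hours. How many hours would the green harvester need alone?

Combined rate is 1/20 per hour.
Known contribution: 1/100 + 1/60 = (3 + 5)/300 = 8/300 = 2/75 per hour.
So the green harvester's rate is 1/20 − 2/75 = 7/300, meaning 300/7 hours alone.

300/7 hours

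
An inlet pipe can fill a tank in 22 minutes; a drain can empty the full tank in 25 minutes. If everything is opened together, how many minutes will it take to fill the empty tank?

550/3 minutes

Net rate = 1/22 − 1/25 = (25 − 22)/550 = 3/550 per minute.
Filling time = 1 ÷ (3/550) = 550/3 minutes.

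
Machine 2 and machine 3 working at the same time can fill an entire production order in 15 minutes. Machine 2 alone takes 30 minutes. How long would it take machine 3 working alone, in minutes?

30 minutes

Combined rate is 1/15 per minute.
Known contribution: 1/30 per minute.
So machine 3's rate is 1/15 − 1/30 = 1/30, meaning 30 minutes alone.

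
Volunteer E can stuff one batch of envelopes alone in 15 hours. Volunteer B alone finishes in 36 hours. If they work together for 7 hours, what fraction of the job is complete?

119/180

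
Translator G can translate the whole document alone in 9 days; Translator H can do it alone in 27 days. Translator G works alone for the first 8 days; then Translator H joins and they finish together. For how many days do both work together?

In 8 days Translator G does 8/9 of the job, leaving 1/9.
Translator G and Translator H together work at 4/27 per day, so finishing takes 1/9 ÷ 4/27 = 3/4 days.

3/4 days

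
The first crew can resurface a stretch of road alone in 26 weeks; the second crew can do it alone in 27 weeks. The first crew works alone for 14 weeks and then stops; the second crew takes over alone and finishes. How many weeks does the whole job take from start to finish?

344/13 weeks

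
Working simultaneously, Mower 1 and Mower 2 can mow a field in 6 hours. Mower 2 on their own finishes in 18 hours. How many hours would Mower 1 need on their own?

Combined rate is 1/6 per hour.
Known contribution: 1/18 per hour.
So Mower 1's rate is 1/6 − 1/18 = 1/9, meaning 9 hours alone.

9 hours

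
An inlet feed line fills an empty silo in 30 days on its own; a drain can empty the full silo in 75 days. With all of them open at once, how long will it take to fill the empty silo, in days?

50 days

Net rate = 1/30 − 1/75 = (5 − 2)/150 = 3/150 = 1/50 per day.
Filling time = 1 ÷ (1/50) = 50 days.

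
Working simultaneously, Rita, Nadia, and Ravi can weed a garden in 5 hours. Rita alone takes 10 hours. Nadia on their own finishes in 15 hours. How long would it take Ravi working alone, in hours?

30 hours

Combined rate is 1/5 per hour.
Known contribution: 1/10 + 1/15 = (3 + 2)/30 = 5/30 = 1/6 per hour.
So Ravi's rate is 1/5 − 1/6 = 1/30, meaning 30 hours alone.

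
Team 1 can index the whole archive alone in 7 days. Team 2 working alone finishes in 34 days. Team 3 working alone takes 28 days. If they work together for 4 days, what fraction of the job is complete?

99/119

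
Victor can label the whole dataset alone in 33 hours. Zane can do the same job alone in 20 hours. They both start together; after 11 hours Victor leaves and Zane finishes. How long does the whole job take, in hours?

40/3 hours

In the first 11 hours the combined rate is 53/660, so 53/60 of the job is done, leaving 7/60.
After Victor leaves the rate is 1/20 per hour; the remaining 7/60 takes 7/3 hours.
Total = 11 + 7/3 = 40/3 hours.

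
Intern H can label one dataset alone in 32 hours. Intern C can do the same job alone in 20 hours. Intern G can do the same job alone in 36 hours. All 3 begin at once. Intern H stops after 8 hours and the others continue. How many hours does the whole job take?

In the first 8 hours the combined rate is 157/1440, so 157/180 of the job is done, leaving 23/180.
After intern H leaves the rate is 7/90 per hour; the remaining 23/180 takes 23/14 hours.
Total = 8 + 23/14 = 135/14 hours.

135/14 hours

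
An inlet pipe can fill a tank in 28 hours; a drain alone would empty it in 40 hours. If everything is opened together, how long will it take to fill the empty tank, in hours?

Net rate = 1/28 − 1/40 = (10 − 7)/280 = 3/280 per hour.
Filling time = 1 ÷ (3/280) = 280/3 hours.

280/3 hours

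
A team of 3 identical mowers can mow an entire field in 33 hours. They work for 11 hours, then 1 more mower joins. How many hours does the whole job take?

55/2 hours

One mower does 1/99 of the job per hour.
After 11 hours with 3 mowers, 1/3 is done (2/3 left).
With 4 mowers the rate is 4/99, so the rest takes 2/3 ÷ 4/99 = 33/2 hours.
Total = 11 + 33/2 = 55/2 hours.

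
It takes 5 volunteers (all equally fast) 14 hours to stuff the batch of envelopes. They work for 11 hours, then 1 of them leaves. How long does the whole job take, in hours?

One volunteer does 1/70 of the job per hour.
After 11 hours with 5 volunteers, 11/14 is done (3/14 left).
With 4 volunteers the rate is 4/70 = 2/35, so the rest takes 3/14 ÷ 2/35 = 15/4 hours.
Total = 11 + 15/4 = 59/4 hours.

59/4 hours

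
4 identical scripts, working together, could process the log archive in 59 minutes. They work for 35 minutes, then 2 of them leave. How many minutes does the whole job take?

83 minutes

One script does 1/236 of the job per minute.
After 35 minutes with 4 scripts, 35/59 is done (24/59 left).
With 2 scripts the rate is 2/236 = 1/118, so the rest takes 24/59 ÷ 1/118 = 48 minutes.
Total = 35 + 48 = 83 minutes.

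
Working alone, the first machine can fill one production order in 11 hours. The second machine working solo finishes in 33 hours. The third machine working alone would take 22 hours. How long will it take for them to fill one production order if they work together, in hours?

6 hours

Combined rate: 1/11 + 1/33 + 1/22 = (6 + 2 + 3)/66 = 11/66 = 1/6 per hour.
Time = 1 ÷ (1/6) = 6 hours.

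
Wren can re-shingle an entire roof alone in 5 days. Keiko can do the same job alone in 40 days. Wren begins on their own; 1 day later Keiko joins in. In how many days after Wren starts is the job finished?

41/9 days

In the first 1 day Wren alone does 1/5 of the job, leaving 4/5.
Once everyone is working, combined rate: 1/5 + 1/40 = (8 + 1)/40 = 9/40 per day.
Remaining 4/5 at 9/40 per day takes 32/9 days.
Total from the start = 1 + 32/9 = 41/9 days.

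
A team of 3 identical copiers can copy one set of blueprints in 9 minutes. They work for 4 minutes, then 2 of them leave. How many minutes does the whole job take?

One copier does 1/27 of the job per minute.
After 4 minutes with 3 copiers, 4/9 is done (5/9 left).
With 1 copier the rate is 1/27, so the rest takes 5/9 ÷ 1/27 = 15 minutes.
Total = 4 + 15 = 19 minutes.

19 minutes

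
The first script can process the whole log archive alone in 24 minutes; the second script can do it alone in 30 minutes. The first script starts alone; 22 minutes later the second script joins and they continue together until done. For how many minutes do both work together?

10/9 minutes

In 22 minutes the first script does 22/24 = 11/12 of the job, leaving 1/12.
The first script and the second script together work at 3/40 per minute, so finishing takes 1/12 ÷ 3/40 = 10/9 minutes.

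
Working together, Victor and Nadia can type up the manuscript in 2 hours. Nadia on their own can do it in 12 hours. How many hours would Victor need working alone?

Combined rate is 1/2 per hour.
Known contribution: 1/12 per hour.
So Victor's rate is 1/2 − 1/12 = 5/12, meaning 12/5 hours alone.

12/5 hours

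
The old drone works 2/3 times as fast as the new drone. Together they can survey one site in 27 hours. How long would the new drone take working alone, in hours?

Let the new drone's rate be r; then the old drone's rate is (2/3)r, so together (2/3 + 1)r = (5/3)r = 1/27.
Thus r = 1/45 per hour.
The new drone alone: 45 hours; the old drone alone: 135/2 hours.

45 hours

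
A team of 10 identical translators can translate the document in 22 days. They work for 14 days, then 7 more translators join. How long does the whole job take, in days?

318/17 days

One translator does 1/220 of the job per day.
After 14 days with 10 translators, 7/11 is done (4/11 left).
With 17 translators the rate is 17/220, so the rest takes 4/11 ÷ 17/220 = 80/17 days.
Total = 14 + 80/17 = 318/17 days.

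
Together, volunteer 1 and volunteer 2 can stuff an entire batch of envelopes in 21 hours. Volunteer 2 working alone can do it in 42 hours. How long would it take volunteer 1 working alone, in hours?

42 hours

Combined rate is 1/21 per hour.
Known contribution: 1/42 per hour.
So volunteer 1's rate is 1/21 − 1/42 = 1/42, meaning 42 hours alone.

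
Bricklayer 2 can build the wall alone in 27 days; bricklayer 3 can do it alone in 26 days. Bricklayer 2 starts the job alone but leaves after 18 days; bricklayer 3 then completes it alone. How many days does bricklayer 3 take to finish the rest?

26/3 days

In 18 days bricklayer 2 does 18/27 = 2/3 of the job, leaving 1/3.
Bricklayer 3 works at 1/26 per day, so finishing takes 1/3 ÷ 1/26 = 26/3 days.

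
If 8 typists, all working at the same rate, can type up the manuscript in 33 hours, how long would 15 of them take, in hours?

Total work is 8·33 = 264 typist-hours.
With 15 typists: 264/15 = 88/5 hours.

88/5 hours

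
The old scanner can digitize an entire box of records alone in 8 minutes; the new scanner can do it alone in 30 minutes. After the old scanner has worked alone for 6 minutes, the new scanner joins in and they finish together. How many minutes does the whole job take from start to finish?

In 6 minutes the old scanner does 6/8 = 3/4 of the job, leaving 1/4.
The old scanner and the new scanner together work at 19/120 per minute, so finishing takes 1/4 ÷ 19/120 = 30/19 minutes.
Total time = 6 + 30/19 = 144/19 minutes.

144/19 minutes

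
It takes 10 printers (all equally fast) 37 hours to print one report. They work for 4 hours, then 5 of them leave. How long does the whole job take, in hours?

70 hours

One printer does 1/370 of the job per hour.
After 4 hours with 10 printers, 4/37 is done (33/37 left).
With 5 printers the rate is 5/370 = 1/74, so the rest takes 33/37 ÷ 1/74 = 66 hours.
Total = 4 + 66 = 70 hours.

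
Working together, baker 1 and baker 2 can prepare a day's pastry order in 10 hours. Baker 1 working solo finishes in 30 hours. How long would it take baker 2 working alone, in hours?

15 hours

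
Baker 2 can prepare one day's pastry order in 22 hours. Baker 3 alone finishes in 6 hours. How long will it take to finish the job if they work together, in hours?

33/7 hours

Combined rate: 1/22 + 1/6 = (3 + 11)/66 = 14/66 = 7/33 per hour.
Time = 1 ÷ (7/33) = 33/7 hours.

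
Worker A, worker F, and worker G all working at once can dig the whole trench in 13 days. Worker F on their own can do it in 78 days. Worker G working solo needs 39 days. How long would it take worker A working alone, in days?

26 days

Combined rate is 1/13 per day.
Known contribution: 1/78 + 1/39 = (1 + 2)/78 = 3/78 = 1/26 per day.
So worker A's rate is 1/13 − 1/26 = 1/26, meaning 26 days alone.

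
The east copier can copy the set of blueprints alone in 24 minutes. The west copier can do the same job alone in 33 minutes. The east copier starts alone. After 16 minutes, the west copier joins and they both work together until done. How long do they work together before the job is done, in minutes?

88/19 minutes

In the first 16 minutes the east copier alone does 16/24 = 2/3 of the job, leaving 1/3.
Once everyone is working, combined rate: 1/24 + 1/33 = (11 + 8)/264 = 19/264 per minute.
Remaining 1/3 at 19/264 per minute takes 88/19 minutes.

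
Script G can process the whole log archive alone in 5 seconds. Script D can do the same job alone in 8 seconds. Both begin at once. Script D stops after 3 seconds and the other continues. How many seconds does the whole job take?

In the first 3 seconds the combined rate is 13/40, so 39/40 of the job is done, leaving 1/40.
After script D leaves the rate is 1/5 per second; the remaining 1/40 takes 1/8 seconds.
Total = 3 + 1/8 = 25/8 seconds.

25/8 seconds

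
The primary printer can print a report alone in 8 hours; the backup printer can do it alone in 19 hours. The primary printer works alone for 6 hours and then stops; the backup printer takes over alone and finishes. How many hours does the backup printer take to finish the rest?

In 6 hours the primary printer does 6/8 = 3/4 of the job, leaving 1/4.
The backup printer works at 1/19 per hour, so finishing takes 1/4 ÷ 1/19 = 19/4 hours.

19/4 hours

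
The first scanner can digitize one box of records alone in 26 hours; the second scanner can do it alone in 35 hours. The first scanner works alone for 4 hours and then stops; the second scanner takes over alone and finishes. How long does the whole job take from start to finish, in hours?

437/13 hours

In 4 hours the first scanner does 4/26 = 2/13 of the job, leaving 11/13.
The second scanner works at 1/35 per hour, so finishing takes 11/13 ÷ 1/35 = 385/13 hours.
Total time = 4 + 385/13 = 437/13 hours.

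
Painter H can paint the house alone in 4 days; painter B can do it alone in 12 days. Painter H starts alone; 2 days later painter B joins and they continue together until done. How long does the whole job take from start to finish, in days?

In 2 days painter H does 2/4 = 1/2 of the job, leaving 1/2.
Painter H and painter B together work at 1/3 per day, so finishing takes 1/2 ÷ 1/3 = 3/2 days.
Total time = 2 + 3/2 = 7/2 days.

7/2 days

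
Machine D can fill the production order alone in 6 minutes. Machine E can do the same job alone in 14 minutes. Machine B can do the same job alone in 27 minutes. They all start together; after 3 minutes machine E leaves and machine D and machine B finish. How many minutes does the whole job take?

27/7 minutes

In the first 3 minutes the combined rate is 52/189, so 52/63 of the job is done, leaving 11/63.
After machine E leaves the rate is 11/54 per minute; the remaining 11/63 takes 6/7 minutes.
Total = 3 + 6/7 = 27/7 minutes.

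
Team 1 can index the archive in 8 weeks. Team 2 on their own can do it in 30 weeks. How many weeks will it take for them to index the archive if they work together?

With two workers the combined time is the product over the sum: 8·30/(8+30) = 240/38 = 120/19 weeks.

120/19 weeks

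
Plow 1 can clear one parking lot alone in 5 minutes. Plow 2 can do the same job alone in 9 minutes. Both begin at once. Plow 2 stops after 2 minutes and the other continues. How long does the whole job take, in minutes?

35/9 minutes

In the first 2 minutes the combined rate is 14/45, so 28/45 of the job is done, leaving 17/45.
After plow 2 leaves the rate is 1/5 per minute; the remaining 17/45 takes 17/9 minutes.
Total = 2 + 17/9 = 35/9 minutes.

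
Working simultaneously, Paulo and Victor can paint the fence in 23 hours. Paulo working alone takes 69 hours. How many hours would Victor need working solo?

Combined rate is 1/23 per hour.
Known contribution: 1/69 per hour.
So Victor's rate is 1/23 − 1/69 = 2/69, meaning 69/2 hours alone.

69/2 hours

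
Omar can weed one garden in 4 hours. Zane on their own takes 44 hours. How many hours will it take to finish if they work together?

Combined rate: 1/4 + 1/44 = (11 + 1)/44 = 12/44 = 3/11 per hour.
Time = 1 ÷ (3/11) = 11/3 hours.

11/3 hours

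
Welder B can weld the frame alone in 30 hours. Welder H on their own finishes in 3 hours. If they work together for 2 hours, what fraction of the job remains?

Combined rate: 1/30 + 1/3 = (1 + 10)/30 = 11/30 per hour.
In 2 hours they complete 2·11/30 = 11/15 of the job.
So 4/15 remains.

4/15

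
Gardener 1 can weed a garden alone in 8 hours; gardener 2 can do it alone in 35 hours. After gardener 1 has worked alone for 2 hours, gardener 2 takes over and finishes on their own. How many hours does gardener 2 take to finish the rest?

In 2 hours gardener 1 does 2/8 = 1/4 of the job, leaving 3/4.
Gardener 2 works at 1/35 per hour, so finishing takes 3/4 ÷ 1/35 = 105/4 hours.

105/4 hours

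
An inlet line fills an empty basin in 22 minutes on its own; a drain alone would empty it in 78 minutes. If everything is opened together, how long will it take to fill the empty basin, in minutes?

Net rate = 1/22 − 1/78 = (39 − 11)/858 = 28/858 = 14/429 per minute.
Filling time = 1 ÷ (14/429) = 429/14 minutes.

429/14 minutes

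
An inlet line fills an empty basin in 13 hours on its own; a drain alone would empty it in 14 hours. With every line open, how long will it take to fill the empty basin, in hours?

Net rate = 1/13 − 1/14 = (14 − 13)/182 = 1/182 per hour.
Filling time = 1 ÷ (1/182) = 182 hours.

182 hours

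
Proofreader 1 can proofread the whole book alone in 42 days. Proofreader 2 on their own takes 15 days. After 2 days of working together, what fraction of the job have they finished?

19/105

Combined rate: 1/42 + 1/15 = (5 + 14)/210 = 19/210 per day.
In 2 days they complete 2·19/210 = 19/105 of the job.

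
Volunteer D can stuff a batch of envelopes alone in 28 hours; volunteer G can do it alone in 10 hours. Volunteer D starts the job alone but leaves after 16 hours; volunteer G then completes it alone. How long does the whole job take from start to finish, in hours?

142/7 hours

In 16 hours volunteer D does 16/28 = 4/7 of the job, leaving 3/7.
Volunteer G works at 1/10 per hour, so finishing takes 3/7 ÷ 1/10 = 30/7 hours.
Total time = 16 + 30/7 = 142/7 hours.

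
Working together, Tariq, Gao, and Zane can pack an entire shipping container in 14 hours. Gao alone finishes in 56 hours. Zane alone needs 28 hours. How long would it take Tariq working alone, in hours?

56 hours

Combined rate is 1/14 per hour.
Known contribution: 1/56 + 1/28 = (1 + 2)/56 = 3/56 per hour.
So Tariq's rate is 1/14 − 3/56 = 1/56, meaning 56 hours alone.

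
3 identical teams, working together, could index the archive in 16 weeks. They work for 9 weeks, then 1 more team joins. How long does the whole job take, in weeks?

57/4 weeks

One team does 1/48 of the job per week.
After 9 weeks with 3 teams, 9/16 is done (7/16 left).
With 4 teams the rate is 4/48 = 1/12, so the rest takes 7/16 ÷ 1/12 = 21/4 weeks.
Total = 9 + 21/4 = 57/4 weeks.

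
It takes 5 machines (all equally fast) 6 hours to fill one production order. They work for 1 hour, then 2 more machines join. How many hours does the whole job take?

32/7 hours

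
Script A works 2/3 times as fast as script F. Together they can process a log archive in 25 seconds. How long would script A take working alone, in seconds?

125/2 seconds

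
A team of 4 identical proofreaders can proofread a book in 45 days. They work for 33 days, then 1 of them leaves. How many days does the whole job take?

One proofreader does 1/180 of the job per day.
After 33 days with 4 proofreaders, 11/15 is done (4/15 left).
With 3 proofreaders the rate is 3/180 = 1/60, so the rest takes 4/15 ÷ 1/60 = 16 days.
Total = 33 + 16 = 49 days.

49 days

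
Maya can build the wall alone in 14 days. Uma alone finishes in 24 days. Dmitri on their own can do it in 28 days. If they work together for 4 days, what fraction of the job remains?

Combined rate: 1/14 + 1/24 + 1/28 = (12 + 7 + 6)/168 = 25/168 per day.
In 4 days they complete 4·25/168 = 25/42 of the job.
So 17/42 remains.

17/42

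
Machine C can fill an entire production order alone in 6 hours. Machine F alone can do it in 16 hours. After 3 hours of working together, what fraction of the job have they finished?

Combined rate: 1/6 + 1/16 = (8 + 3)/48 = 11/48 per hour.
In 3 hours they complete 3·11/48 = 11/16 of the job.

11/16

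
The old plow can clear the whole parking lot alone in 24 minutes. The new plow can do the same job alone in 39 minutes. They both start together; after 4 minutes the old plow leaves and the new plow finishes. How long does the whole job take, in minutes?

65/2 minutes

In the first 4 minutes the combined rate is 7/104, so 7/26 of the job is done, leaving 19/26.
After the old plow leaves the rate is 1/39 per minute; the remaining 19/26 takes 57/2 minutes.
Total = 4 + 57/2 = 65/2 minutes.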